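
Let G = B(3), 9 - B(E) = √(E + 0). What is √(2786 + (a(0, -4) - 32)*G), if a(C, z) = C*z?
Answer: √(2498 + 32*√3) ≈ 50.531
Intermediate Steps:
B(E) = 9 - √E (B(E) = 9 - √(E + 0) = 9 - √E)
G = 9 - √3 ≈ 7.2680
√(2786 + (a(0, -4) - 32)*G) = √(2786 + (0*(-4) - 32)*(9 - √3)) = √(2786 + (0 - 32)*(9 - √3)) = √(2786 - 32*(9 - √3)) = √(2786 + (-288 + 32*√3)) = √(2498 + 32*√3)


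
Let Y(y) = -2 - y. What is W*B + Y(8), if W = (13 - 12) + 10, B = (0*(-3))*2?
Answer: -10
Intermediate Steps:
B = 0 (B = 0*2 = 0)
W = 11 (W = 1 + 10 = 11)
W*B + Y(8) = 11*0 + (-2 - 1*8) = 0 + (-2 - 8) = 0 - 10 = -10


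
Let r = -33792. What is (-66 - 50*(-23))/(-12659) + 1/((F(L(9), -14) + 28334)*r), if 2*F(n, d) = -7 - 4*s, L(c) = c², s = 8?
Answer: -1037175097715/12112176569856 ≈ -0.085631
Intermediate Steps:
F(n, d) = -39/2 (F(n, d) = (-7 - 4*8)/2 = (-7 - 32)/2 = (½)*(-39) = -39/2)
(-66 - 50*(-23))/(-12659) + 1/((F(L(9), -14) + 28334)*r) = (-66 - 50*(-23))/(-12659) + 1/((-39/2 + 28334)*(-33792)) = (-66 + 1150)*(-1/12659) - 1/33792/(56629/2) = 1084*(-1/12659) + (2/56629)*(-1/33792) = -1084/12659 - 1/956803584 = -1037175097715/12112176569856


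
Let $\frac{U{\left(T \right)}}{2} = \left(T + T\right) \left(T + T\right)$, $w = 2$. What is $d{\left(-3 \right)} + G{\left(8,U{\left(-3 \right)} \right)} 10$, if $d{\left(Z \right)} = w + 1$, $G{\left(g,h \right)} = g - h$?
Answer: $-637$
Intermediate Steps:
$U{\left(T \right)} = 8 T^{2}$ ($U{\left(T \right)} = 2 \left(T + T\right) \left(T + T\right) = 2 \cdot 2 T 2 T = 2 \cdot 4 T^{2} = 8 T^{2}$)
$d{\left(Z \right)} = 3$ ($d{\left(Z \right)} = 2 + 1 = 3$)
$d{\left(-3 \right)} + G{\left(8,U{\left(-3 \right)} \right)} 10 = 3 + \left(8 - 8 \left(-3\right)^{2}\right) 10 = 3 + \left(8 - 8 \cdot 9\right) 10 = 3 + \left(8 - 72\right) 10 = 3 - 640 = -637$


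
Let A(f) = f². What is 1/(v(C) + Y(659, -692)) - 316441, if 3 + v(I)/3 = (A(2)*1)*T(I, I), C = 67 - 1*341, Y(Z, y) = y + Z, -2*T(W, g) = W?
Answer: -506938481/1602 ≈ -3.1644e+5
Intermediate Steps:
T(W, g) = -W/2
Y(Z, y) = Z + y
C = -274 (C = 67 - 341 = -274)
v(I) = -9 - 6*I (v(I) = -9 + 3*((2²*1)*(-I/2)) = -9 + 3*((4*1)*(-I/2)) = -9 + 3*(4*(-I/2)) = -9 + 3*(-2*I) = -9 - 6*I)
1/(v(C) + Y(659, -692)) - 316441 = 1/((-9 - 6*(-274)) + (659 - 692)) - 316441 = 1/((-9 + 1644) - 33) - 316441 = 1/(1635 - 33) - 316441 = 1/1602 - 316441 = -506938481/1602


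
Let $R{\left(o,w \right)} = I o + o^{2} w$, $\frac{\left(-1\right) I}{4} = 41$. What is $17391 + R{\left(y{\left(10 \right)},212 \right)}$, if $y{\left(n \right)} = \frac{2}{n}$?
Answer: $\frac{434167}{25} \approx 17367.0$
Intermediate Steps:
$I = -164$ ($I = \left(-4\right) 41 = -164$)
$R{\left(o,w \right)} = - 164 o + w o^{2}$ ($R{\left(o,w \right)} = - 164 o + o^{2} w = - 164 o + w o^{2}$)
$17391 + R{\left(y{\left(10 \right)},212 \right)} = 17391 + \frac{2}{10} \left(-164 + \frac{2}{10} \cdot 212\right) = 17391 + 2 \cdot \frac{1}{10} \left(-164 + 2 \cdot \frac{1}{10} \cdot 212\right) = 17391 + \frac{-164 + \frac{1}{5} \cdot 212}{5} = 17391 + \frac{-164 + \frac{212}{5}}{5} = 17391 + \frac{1}{5} \left(- \frac{608}{5}\right) = 17391 - \frac{608}{25} = \frac{434167}{25}$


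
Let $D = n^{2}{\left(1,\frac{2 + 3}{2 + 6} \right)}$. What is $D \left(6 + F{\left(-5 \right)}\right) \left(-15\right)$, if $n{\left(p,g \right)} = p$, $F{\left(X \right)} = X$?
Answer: $-15$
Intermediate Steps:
$D = 1$ ($D = 1^{2} = 1$)
$D \left(6 + F{\left(-5 \right)}\right) \left(-15\right) = 1 \left(6 - 5\right) \left(-15\right) = 1 \cdot 1 \left(-15\right) = 1 \left(-15\right) = -15$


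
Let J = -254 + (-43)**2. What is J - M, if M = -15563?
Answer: 17158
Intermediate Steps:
J = 1595 (J = -254 + 1849 = 1595)
J - M = 1595 - 1*(-15563) = 1595 + 15563 = 17158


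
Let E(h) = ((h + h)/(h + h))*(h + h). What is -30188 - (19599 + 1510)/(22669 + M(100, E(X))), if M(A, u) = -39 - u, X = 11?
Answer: -682511413/22608 ≈ -30189.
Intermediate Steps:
E(h) = 2*h (E(h) = ((2*h)/((2*h)))*(2*h) = ((2*h)*(1/(2*h)))*(2*h) = 1*(2*h) = 2*h)
-30188 - (19599 + 1510)/(22669 + M(100, E(X))) = -30188 - (19599 + 1510)/(22669 + (-39 - 2*11)) = -30188 - 21109/(22669 + (-39 - 1*22)) = -30188 - 21109/(22669 + (-39 - 22)) = -30188 - 21109/(22669 - 61) = -30188 - 21109/22608 = -682511413/22608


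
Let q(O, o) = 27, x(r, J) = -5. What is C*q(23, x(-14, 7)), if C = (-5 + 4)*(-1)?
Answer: 27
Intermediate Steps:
C = 1 (C = -1*(-1) = 1)
C*q(23, x(-14, 7)) = 1*27 = 27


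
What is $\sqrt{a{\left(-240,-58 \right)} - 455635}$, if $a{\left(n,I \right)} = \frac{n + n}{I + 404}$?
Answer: $\frac{i \sqrt{13636741435}}{173} \approx 675.01 i$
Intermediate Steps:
$a{\left(n,I \right)} = \frac{2 n}{404 + I}$
$\sqrt{a{\left(-240,-58 \right)} - 455635} = \sqrt{2 \left(-240\right) \frac{1}{404 - 58} - 455635} = \sqrt{2 \left(-240\right) \frac{1}{346} - 455635} = \sqrt{- \frac{240}{173} - 455635} = \sqrt{- \frac{78825095}{173}} = \frac{i \sqrt{13636741435}}{173}$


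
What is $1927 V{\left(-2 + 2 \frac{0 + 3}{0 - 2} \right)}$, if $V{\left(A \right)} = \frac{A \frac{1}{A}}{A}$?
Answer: $- \frac{1927}{5} \approx -385.4$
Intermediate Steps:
$V{\left(A \right)} = \frac{1}{A}$ ($V{\left(A \right)} = 1 \frac{1}{A} = \frac{1}{A}$)
$1927 V{\left(-2 + 2 \frac{0 + 3}{0 - 2} \right)} = \frac{1927}{-2 + 2 \frac{0 + 3}{0 - 2}} = \frac{1927}{-2 + 2 \frac{3}{-2}} = \frac{1927}{-2 + 2 \cdot 3 \left(- \frac{1}{2}\right)} = \frac{1927}{-2 + 2 \left(- \frac{3}{2}\right)} = \frac{1927}{-2 - 3} = \frac{1927}{-5} = 1927 \left(- \frac{1}{5}\right) = - \frac{1927}{5}$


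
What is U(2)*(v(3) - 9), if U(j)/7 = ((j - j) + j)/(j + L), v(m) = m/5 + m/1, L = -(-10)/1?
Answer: -63/10 ≈ -6.3000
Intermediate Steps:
L = 10 (L = -(-10) = -5*(-2) = 10)
v(m) = 6*m/5 (v(m) = m*(⅕) + m*1 = m/5 + m = 6*m/5)
U(j) = 7*j/(10 + j) (U(j) = 7*(((j - j) + j)/(j + 10)) = 7*((0 + j)/(10 + j)) = 7*(j/(10 + j)) = 7*j/(10 + j))
U(2)*(v(3) - 9) = (7*2/(10 + 2))*((6/5)*3 - 9) = (7*2/12)*(18/5 - 9) = (7*2*(1/12))*(-27/5) = (7/6)*(-27/5) = -63/10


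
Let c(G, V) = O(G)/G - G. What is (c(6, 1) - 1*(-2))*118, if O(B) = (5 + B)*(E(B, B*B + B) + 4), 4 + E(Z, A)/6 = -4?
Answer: -29972/3 ≈ -9990.7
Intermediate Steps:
E(Z, A) = -48 (E(Z, A) = -24 + 6*(-4) = -24 - 24 = -48)
O(B) = -220 - 44*B (O(B) = (5 + B)*(-48 + 4) = (5 + B)*(-44) = -220 - 44*B)
c(G, V) = -G + (-220 - 44*G)/G (c(G, V) = (-220 - 44*G)/G - G = -G + (-220 - 44*G)/G)
(c(6, 1) - 1*(-2))*118 = ((-44 - 1*6 - 220/6) - 1*(-2))*118 = ((-44 - 6 - 220*⅙) + 2)*118 = ((-44 - 6 - 110/3) + 2)*118 = (-260/3 + 2)*118 = -254/3*118 = -29972/3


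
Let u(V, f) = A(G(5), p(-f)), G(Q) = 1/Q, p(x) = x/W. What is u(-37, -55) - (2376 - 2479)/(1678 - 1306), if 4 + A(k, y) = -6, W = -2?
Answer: -3617/372 ≈ -9.7231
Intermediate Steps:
p(x) = -x/2 (p(x) = x/(-2) = x*(-½) = -x/2)
G(Q) = 1/Q
A(k, y) = -10 (A(k, y) = -4 - 6 = -10)
u(V, f) = -10
u(-37, -55) - (2376 - 2479)/(1678 - 1306) = -10 - (2376 - 2479)/(1678 - 1306) = -10 - (-103)/372 = -10 - 1*(-103/372) = -10 + 103/372 = -3617/372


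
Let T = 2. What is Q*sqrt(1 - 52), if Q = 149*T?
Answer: 298*I*sqrt(51) ≈ 2128.1*I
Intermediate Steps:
Q = 298 (Q = 149*2 = 298)
Q*sqrt(1 - 52) = 298*sqrt(1 - 52) = 298*sqrt(-51) = 298*(I*sqrt(51)) = 298*I*sqrt(51)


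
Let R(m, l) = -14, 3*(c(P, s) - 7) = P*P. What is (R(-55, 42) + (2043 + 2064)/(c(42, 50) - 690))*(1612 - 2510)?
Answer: 4882426/95 ≈ 51394.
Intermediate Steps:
c(P, s) = 7 + P**2/3 (c(P, s) = 7 + (P*P)/3 = 7 + P**2/3)
(R(-55, 42) + (2043 + 2064)/(c(42, 50) - 690))*(1612 - 2510) = (-14 + (2043 + 2064)/((7 + (1/3)*42**2) - 690))*(1612 - 2510) = (-14 + 4107/((7 + (1/3)*1764) - 690))*(-898) = (-14 + 4107/((7 + 588) - 690))*(-898) = (-14 + 4107/(595 - 690))*(-898) = (-14 + 4107/(-95))*(-898) = (-14 + 4107*(-1/95))*(-898) = (-14 - 4107/95)*(-898) = -5437/95*(-898) = 4882426/95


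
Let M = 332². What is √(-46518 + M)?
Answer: √63706 ≈ 252.40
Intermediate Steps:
M = 110224
√(-46518 + M) = √(-46518 + 110224) = √63706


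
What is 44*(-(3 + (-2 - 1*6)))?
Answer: 220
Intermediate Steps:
44*(-(3 + (-2 - 1*6))) = 44*(-(3 + (-2 - 6))) = 44*(-(3 - 8)) = 44*(-1*(-5)) = 44*5 = 220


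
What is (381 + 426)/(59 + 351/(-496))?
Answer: 400272/28913 ≈ 13.844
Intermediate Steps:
(381 + 426)/(59 + 351/(-496)) = 807/(59 + 351*(-1/496)) = 807/(59 - 351/496) = 807/(28913/496) = 807*(496/28913) = 400272/28913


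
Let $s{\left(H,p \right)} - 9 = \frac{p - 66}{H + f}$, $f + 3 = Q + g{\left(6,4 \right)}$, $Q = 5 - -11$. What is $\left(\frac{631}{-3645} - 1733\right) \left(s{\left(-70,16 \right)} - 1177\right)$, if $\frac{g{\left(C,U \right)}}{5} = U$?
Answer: $\frac{272697579056}{134865} \approx 2.022 \cdot 10^{6}$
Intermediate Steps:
$Q = 16$ ($Q = 5 + 11 = 16$)
$g{\left(C,U \right)} = 5 U$
$f = 33$ ($f = -3 + \left(16 + 5 \cdot 4\right) = -3 + \left(16 + 20\right) = -3 + 36 = 33$)
$s{\left(H,p \right)} = 9 + \frac{-66 + p}{33 + H}$ ($s{\left(H,p \right)} = 9 + \frac{p - 66}{H + 33} = 9 + \frac{-66 + p}{33 + H}$)
$\left(\frac{631}{-3645} - 1733\right) \left(s{\left(-70,16 \right)} - 1177\right) = \left(\frac{631}{-3645} - 1733\right) \left(\frac{231 + 16 + 9 \left(-70\right)}{33 - 70} - 1177\right) = \left(631 \left(- \frac{1}{3645}\right) - 1733\right) \left(\frac{231 + 16 - 630}{-37} - 1177\right) = \left(- \frac{631}{3645} - 1733\right) \left(\left(- \frac{1}{37}\right) \left(-383\right) - 1177\right) = - \frac{6317416 \left(\frac{383}{37} - 1177\right)}{3645} = \left(- \frac{6317416}{3645}\right) \left(- \frac{43166}{37}\right) = \frac{272697579056}{134865}$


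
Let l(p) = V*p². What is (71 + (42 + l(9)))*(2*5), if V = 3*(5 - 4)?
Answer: 3560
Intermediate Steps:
V = 3 (V = 3*1 = 3)
l(p) = 3*p²
(71 + (42 + l(9)))*(2*5) = (71 + (42 + 3*9²))*(2*5) = (71 + (42 + 3*81))*10 = (71 + (42 + 243))*10 = (71 + 285)*10 = 356*10 = 3560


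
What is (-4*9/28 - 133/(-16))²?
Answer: 619369/12544 ≈ 49.376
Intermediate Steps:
(-4*9/28 - 133/(-16))² = (-36*1/28 - 133*(-1/16))² = (-9/7 + 133/16)² = (787/112)² = 619369/12544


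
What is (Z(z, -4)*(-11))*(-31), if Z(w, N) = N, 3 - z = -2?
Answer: -1364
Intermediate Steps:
z = 5 (z = 3 - 1*(-2) = 3 + 2 = 5)
(Z(z, -4)*(-11))*(-31) = -4*(-11)*(-31) = 44*(-31) = -1364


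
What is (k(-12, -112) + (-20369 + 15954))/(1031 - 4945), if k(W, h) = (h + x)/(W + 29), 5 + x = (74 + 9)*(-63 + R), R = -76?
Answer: 86709/66538 ≈ 1.3032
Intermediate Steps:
x = -11542 (x = -5 + (74 + 9)*(-63 - 76) = -5 + 83*(-139) = -5 - 11537 = -11542)
k(W, h) = (-11542 + h)/(29 + W) (k(W, h) = (h - 11542)/(W + 29) = (-11542 + h)/(29 + W))
(k(-12, -112) + (-20369 + 15954))/(1031 - 4945) = ((-11542 - 112)/(29 - 12) + (-20369 + 15954))/(1031 - 4945) = (-11654/17 - 4415)/(-3914) = ((1/17)*(-11654) - 4415)*(-1/3914) = (-11654/17 - 4415)*(-1/3914) = -86709/17*(-1/3914) = 86709/66538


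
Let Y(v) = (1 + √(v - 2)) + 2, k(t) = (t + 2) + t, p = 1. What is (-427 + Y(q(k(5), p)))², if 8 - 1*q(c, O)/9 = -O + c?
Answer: (424 - I*√29)² ≈ 1.7975e+5 - 4566.6*I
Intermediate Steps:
k(t) = 2 + 2*t (k(t) = (2 + t) + t = 2 + 2*t)
q(c, O) = 72 - 9*c + 9*O (q(c, O) = 72 - 9*(-O + c) = 72 - 9*(c - O) = 72 + (-9*c + 9*O) = 72 - 9*c + 9*O)
Y(v) = 3 + √(-2 + v) (Y(v) = (1 + √(-2 + v)) + 2 = 3 + √(-2 + v))
(-427 + Y(q(k(5), p)))² = (-427 + (3 + √(-2 + (72 - 9*(2 + 2*5) + 9*1))))² = (-427 + (3 + √(-2 + (72 - 9*(2 + 10) + 9))))² = (-427 + (3 + √(-2 + (72 - 9*12 + 9))))² = (-427 + (3 + √(-2 + (72 - 108 + 9))))² = (-427 + (3 + √(-2 - 27)))² = (-427 + (3 + √(-29)))² = (-427 + (3 + I*√29))² = (-424 + I*√29)²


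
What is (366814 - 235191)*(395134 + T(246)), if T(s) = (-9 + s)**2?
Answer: 59401854769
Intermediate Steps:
(366814 - 235191)*(395134 + T(246)) = (366814 - 235191)*(395134 + (-9 + 246)**2) = 131623*(395134 + 237**2) = 131623*(395134 + 56169) = 131623*451303 = 59401854769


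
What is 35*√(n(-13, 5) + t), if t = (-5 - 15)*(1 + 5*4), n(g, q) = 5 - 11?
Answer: 35*I*√426 ≈ 722.39*I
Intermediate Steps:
n(g, q) = -6
t = -420 (t = -20*(1 + 20) = -20*21 = -420)
35*√(n(-13, 5) + t) = 35*√(-6 - 420) = 35*√(-426) = 35*(I*√426) = 35*I*√426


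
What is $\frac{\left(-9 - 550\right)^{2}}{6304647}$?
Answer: $\frac{312481}{6304647} \approx 0.049564$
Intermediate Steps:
$\frac{\left(-9 - 550\right)^{2}}{6304647} = \left(-9 - 550\right)^{2} \cdot \frac{1}{6304647} = \left(-559\right)^{2} \cdot \frac{1}{6304647} = 312481 \cdot \frac{1}{6304647} = \frac{312481}{6304647}$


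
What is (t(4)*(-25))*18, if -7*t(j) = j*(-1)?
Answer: -1800/7 ≈ -257.14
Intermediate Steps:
t(j) = j/7 (t(j) = -j*(-1)/7 = -(-1)*j/7 = j/7)
(t(4)*(-25))*18 = (((⅐)*4)*(-25))*18 = ((4/7)*(-25))*18 = -100/7*18 = -1800/7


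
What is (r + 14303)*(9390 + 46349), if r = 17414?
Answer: 1767873863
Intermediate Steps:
(r + 14303)*(9390 + 46349) = (17414 + 14303)*(9390 + 46349) = 31717*55739 = 1767873863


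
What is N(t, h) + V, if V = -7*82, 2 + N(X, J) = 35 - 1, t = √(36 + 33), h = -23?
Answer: -542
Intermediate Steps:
t = √69 ≈ 8.3066
N(X, J) = 32 (N(X, J) = -2 + (35 - 1) = -2 + 34 = 32)
V = -574
N(t, h) + V = 32 - 574 = -542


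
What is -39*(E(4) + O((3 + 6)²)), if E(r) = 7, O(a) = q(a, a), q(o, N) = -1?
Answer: -234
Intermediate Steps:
O(a) = -1
-39*(E(4) + O((3 + 6)²)) = -39*(7 - 1) = -39*6 = -234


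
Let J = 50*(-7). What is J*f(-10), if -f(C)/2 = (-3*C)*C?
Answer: -210000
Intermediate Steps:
J = -350
f(C) = 6*C**2 (f(C) = -2*(-3*C)*C = -(-6)*C**2 = 6*C**2)
J*f(-10) = -2100*(-10)**2 = -2100*100 = -350*600 = -210000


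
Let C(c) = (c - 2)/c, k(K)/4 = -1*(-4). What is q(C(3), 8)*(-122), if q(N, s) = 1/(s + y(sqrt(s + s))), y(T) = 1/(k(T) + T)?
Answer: -2440/161 ≈ -15.155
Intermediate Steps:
k(K) = 16 (k(K) = 4*(-1*(-4)) = 4*4 = 16)
C(c) = (-2 + c)/c
y(T) = 1/(16 + T)
q(N, s) = 1/(s + 1/(16 + sqrt(2)*sqrt(s))) (q(N, s) = 1/(s + 1/(16 + sqrt(s + s))) = 1/(s + 1/(16 + sqrt(2*s))) = 1/(s + 1/(16 + sqrt(2)*sqrt(s))))
q(C(3), 8)*(-122) = ((16 + sqrt(2)*sqrt(8))/(1 + 8*(16 + sqrt(2)*sqrt(8))))*(-122) = ((16 + sqrt(2)*(2*sqrt(2)))/(1 + 8*(16 + sqrt(2)*(2*sqrt(2)))))*(-122) = ((16 + 4)/(1 + 8*(16 + 4)))*(-122) = (20/(1 + 8*20))*(-122) = (20/(1 + 160))*(-122) = (20/161)*(-122) = -2440/161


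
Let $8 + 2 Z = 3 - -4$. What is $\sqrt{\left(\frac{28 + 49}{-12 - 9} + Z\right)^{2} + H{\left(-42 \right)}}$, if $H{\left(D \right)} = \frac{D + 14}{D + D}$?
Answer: $\frac{7 \sqrt{13}}{6} \approx 4.2065$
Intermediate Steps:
$H{\left(D \right)} = \frac{14 + D}{2 D}$
$Z = - \frac{1}{2}$ ($Z = -4 + \frac{3 - -4}{2} = -4 + \frac{3 + 4}{2} = -4 + \frac{1}{2} \cdot 7 = -4 + \frac{7}{2} = - \frac{1}{2} \approx -0.5$)
$\sqrt{\left(\frac{28 + 49}{-12 - 9} + Z\right)^{2} + H{\left(-42 \right)}} = \sqrt{\left(\frac{28 + 49}{-12 - 9} - \frac{1}{2}\right)^{2} + \frac{14 - 42}{2 \left(-42\right)}} = \sqrt{\left(\frac{77}{-21} - \frac{1}{2}\right)^{2} + \frac{1}{2} \left(- \frac{1}{42}\right) \left(-28\right)} = \sqrt{\left(77 \left(- \frac{1}{21}\right) - \frac{1}{2}\right)^{2} + \frac{1}{3}} = \sqrt{\left(- \frac{11}{3} - \frac{1}{2}\right)^{2} + \frac{1}{3}} = \sqrt{\left(- \frac{25}{6}\right)^{2} + \frac{1}{3}} = \sqrt{\frac{625}{36} + \frac{1}{3}} = \sqrt{\frac{637}{36}} = \frac{7 \sqrt{13}}{6}$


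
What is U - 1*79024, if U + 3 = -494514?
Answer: -573541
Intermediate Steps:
U = -494517 (U = -3 - 494514 = -494517)
U - 1*79024 = -494517 - 1*79024 = -494517 - 79024 = -573541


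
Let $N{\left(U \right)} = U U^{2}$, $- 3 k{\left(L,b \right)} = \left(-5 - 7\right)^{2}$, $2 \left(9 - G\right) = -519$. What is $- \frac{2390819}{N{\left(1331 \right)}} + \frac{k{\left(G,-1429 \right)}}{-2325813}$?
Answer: $- \frac{1815805473893}{1828048464349261} \approx -0.0009933$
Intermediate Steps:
$G = \frac{537}{2}$ ($G = 9 - - \frac{519}{2} = 9 + \frac{519}{2} = \frac{537}{2} \approx 268.5$)
$k{\left(L,b \right)} = -48$ ($k{\left(L,b \right)} = - \frac{\left(-5 - 7\right)^{2}}{3} = - \frac{\left(-12\right)^{2}}{3} = \left(- \frac{1}{3}\right) 144 = -48$)
$N{\left(U \right)} = U^{3}$
$- \frac{2390819}{N{\left(1331 \right)}} + \frac{k{\left(G,-1429 \right)}}{-2325813} = - \frac{2390819}{1331^{3}} - \frac{48}{-2325813} = - \frac{2390819}{2357947691} - - \frac{16}{775271} = \left(-2390819\right) \frac{1}{2357947691} + \frac{16}{775271} = - \frac{2390819}{2357947691} + \frac{16}{775271} = - \frac{1815805473893}{1828048464349261}$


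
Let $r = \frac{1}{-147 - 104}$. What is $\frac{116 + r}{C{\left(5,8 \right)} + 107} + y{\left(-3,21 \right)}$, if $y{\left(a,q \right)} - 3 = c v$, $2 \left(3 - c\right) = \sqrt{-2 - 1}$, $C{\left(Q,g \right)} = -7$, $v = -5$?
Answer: $- \frac{54417}{5020} + \frac{5 i \sqrt{3}}{2} \approx -10.84 + 4.3301 i$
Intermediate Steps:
$c = 3 - \frac{i \sqrt{3}}{2}$ ($c = 3 - \frac{\sqrt{-2 - 1}}{2} = 3 - \frac{\sqrt{-3}}{2} = 3 - \frac{i \sqrt{3}}{2} \approx 3.0 - 0.86602 i$)
$r = - \frac{1}{251}$ ($r = \frac{1}{-251} = - \frac{1}{251} \approx -0.0039841$)
$y{\left(a,q \right)} = -12 + \frac{5 i \sqrt{3}}{2}$ ($y{\left(a,q \right)} = 3 + \left(3 - \frac{i \sqrt{3}}{2}\right) \left(-5\right) = 3 - \left(15 - \frac{5 i \sqrt{3}}{2}\right) = -12 + \frac{5 i \sqrt{3}}{2}$)
$\frac{116 + r}{C{\left(5,8 \right)} + 107} + y{\left(-3,21 \right)} = \frac{116 - \frac{1}{251}}{-7 + 107} - \left(12 - \frac{5 i \sqrt{3}}{2}\right) = \frac{29115}{251 \cdot 100} - \left(12 - \frac{5 i \sqrt{3}}{2}\right) = \frac{29115}{251} \cdot \frac{1}{100} - \left(12 - \frac{5 i \sqrt{3}}{2}\right) = \frac{5823}{5020} - \left(12 - \frac{5 i \sqrt{3}}{2}\right) = - \frac{54417}{5020} + \frac{5 i \sqrt{3}}{2}$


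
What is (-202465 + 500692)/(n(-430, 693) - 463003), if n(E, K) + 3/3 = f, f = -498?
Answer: -298227/463502 ≈ -0.64342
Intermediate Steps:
n(E, K) = -499 (n(E, K) = -1 - 498 = -499)
(-202465 + 500692)/(n(-430, 693) - 463003) = (-202465 + 500692)/(-499 - 463003) = 298227/(-463502) = 298227*(-1/463502) = -298227/463502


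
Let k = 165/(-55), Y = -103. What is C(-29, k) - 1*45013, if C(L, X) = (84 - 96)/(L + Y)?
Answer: -495142/11 ≈ -45013.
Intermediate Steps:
k = -3 (k = 165*(-1/55) = -3)
C(L, X) = -12/(-103 + L) (C(L, X) = (84 - 96)/(L - 103) = -12/(-103 + L))
C(-29, k) - 1*45013 = -12/(-103 - 29) - 1*45013 = -12/(-132) - 45013 = -12*(-1/132) - 45013 = 1/11 - 45013 = -495142/11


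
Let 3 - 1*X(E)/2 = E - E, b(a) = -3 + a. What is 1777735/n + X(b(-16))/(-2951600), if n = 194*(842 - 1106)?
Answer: -327947683331/9448071600 ≈ -34.711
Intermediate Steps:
n = -51216 (n = 194*(-264) = -51216)
X(E) = 6 (X(E) = 6 - 2*(E - E) = 6 - 2*0 = 6 + 0 = 6)
1777735/n + X(b(-16))/(-2951600) = 1777735/(-51216) + 6/(-2951600) = 1777735*(-1/51216) + 6*(-1/2951600) = -1777735/51216 - 3/1475800 = -327947683331/9448071600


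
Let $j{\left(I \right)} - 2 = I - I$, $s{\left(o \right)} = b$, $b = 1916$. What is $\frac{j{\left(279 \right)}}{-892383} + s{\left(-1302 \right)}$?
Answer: $\frac{1709805826}{892383} \approx 1916.0$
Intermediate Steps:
$s{\left(o \right)} = 1916$
$j{\left(I \right)} = 2$ ($j{\left(I \right)} = 2 + \left(I - I\right) = 2 + 0 = 2$)
$\frac{j{\left(279 \right)}}{-892383} + s{\left(-1302 \right)} = \frac{2}{-892383} + 1916 = 2 \left(- \frac{1}{892383}\right) + 1916 = - \frac{2}{892383} + 1916 = \frac{1709805826}{892383}$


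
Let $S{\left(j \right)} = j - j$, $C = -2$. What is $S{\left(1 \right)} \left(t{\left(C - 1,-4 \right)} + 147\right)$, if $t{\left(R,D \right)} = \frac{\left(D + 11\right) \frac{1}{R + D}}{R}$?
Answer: $0$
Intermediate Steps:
$S{\left(j \right)} = 0$
$t{\left(R,D \right)} = \frac{11 + D}{R \left(D + R\right)}$ ($t{\left(R,D \right)} = \frac{\left(11 + D\right) \frac{1}{D + R}}{R} = \frac{\frac{1}{D + R} \left(11 + D\right)}{R} = \frac{11 + D}{R \left(D + R\right)}$)
$S{\left(1 \right)} \left(t{\left(C - 1,-4 \right)} + 147\right) = 0 \left(\frac{11 - 4}{\left(-2 - 1\right) \left(-4 - 3\right)} + 147\right) = 0 \left(\frac{1}{-2 - 1} \frac{1}{-4 - 3} \cdot 7 + 147\right) = 0 \left(\frac{1}{-3} \frac{1}{-4 - 3} \cdot 7 + 147\right) = 0 \left(\left(- \frac{1}{3}\right) \frac{1}{-7} \cdot 7 + 147\right) = 0 \left(\left(- \frac{1}{3}\right) \left(- \frac{1}{7}\right) 7 + 147\right) = 0 \left(\frac{1}{3} + 147\right) = 0 \cdot \frac{442}{3} = 0$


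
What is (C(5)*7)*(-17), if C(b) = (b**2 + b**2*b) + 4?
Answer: -18326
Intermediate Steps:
C(b) = 4 + b**2 + b**3 (C(b) = (b**2 + b**3) + 4 = 4 + b**2 + b**3)
(C(5)*7)*(-17) = ((4 + 5**2 + 5**3)*7)*(-17) = ((4 + 25 + 125)*7)*(-17) = (154*7)*(-17) = 1078*(-17) = -18326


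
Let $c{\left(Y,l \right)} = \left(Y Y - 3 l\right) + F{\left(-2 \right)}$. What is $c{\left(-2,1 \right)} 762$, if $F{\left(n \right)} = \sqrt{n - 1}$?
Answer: $762 + 762 i \sqrt{3} \approx 762.0 + 1319.8 i$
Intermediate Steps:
$F{\left(n \right)} = \sqrt{-1 + n}$
$c{\left(Y,l \right)} = Y^{2} - 3 l + i \sqrt{3}$ ($c{\left(Y,l \right)} = \left(Y Y - 3 l\right) + \sqrt{-1 - 2} = \left(Y^{2} - 3 l\right) + \sqrt{-3} = \left(Y^{2} - 3 l\right) + i \sqrt{3} = Y^{2} - 3 l + i \sqrt{3}$)
$c{\left(-2,1 \right)} 762 = \left(\left(-2\right)^{2} - 3 + i \sqrt{3}\right) 762 = \left(4 - 3 + i \sqrt{3}\right) 762 = \left(1 + i \sqrt{3}\right) 762 = 762 + 762 i \sqrt{3}$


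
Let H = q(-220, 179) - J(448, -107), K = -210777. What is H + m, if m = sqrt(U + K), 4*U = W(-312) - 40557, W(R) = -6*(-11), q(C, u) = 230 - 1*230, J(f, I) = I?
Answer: 107 + I*sqrt(883599)/2 ≈ 107.0 + 470.0*I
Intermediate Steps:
q(C, u) = 0 (q(C, u) = 230 - 230 = 0)
W(R) = 66
U = -40491/4 (U = (66 - 40557)/4 = (1/4)*(-40491) = -40491/4 ≈ -10123.)
H = 107 (H = 0 - 1*(-107) = 0 + 107 = 107)
m = I*sqrt(883599)/2 (m = sqrt(-40491/4 - 210777) = sqrt(-883599/4) = I*sqrt(883599)/2 ≈ 470.0*I)
H + m = 107 + I*sqrt(883599)/2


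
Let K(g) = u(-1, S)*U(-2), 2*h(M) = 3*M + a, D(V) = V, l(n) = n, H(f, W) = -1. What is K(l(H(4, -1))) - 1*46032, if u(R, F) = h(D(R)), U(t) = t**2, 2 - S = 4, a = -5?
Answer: -46048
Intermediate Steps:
S = -2 (S = 2 - 1*4 = 2 - 4 = -2)
h(M) = -5/2 + 3*M/2 (h(M) = (3*M - 5)/2 = (-5 + 3*M)/2 = -5/2 + 3*M/2)
u(R, F) = -5/2 + 3*R/2
K(g) = -16 (K(g) = (-5/2 + (3/2)*(-1))*(-2)**2 = (-5/2 - 3/2)*4 = -4*4 = -16)
K(l(H(4, -1))) - 1*46032 = -16 - 1*46032 = -16 - 46032 = -46048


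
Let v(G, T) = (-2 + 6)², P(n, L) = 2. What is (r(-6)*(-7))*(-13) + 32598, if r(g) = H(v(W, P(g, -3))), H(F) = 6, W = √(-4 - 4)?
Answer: 33144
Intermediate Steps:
W = 2*I*√2 (W = √(-8) = 2*I*√2 ≈ 2.8284*I)
v(G, T) = 16 (v(G, T) = 4² = 16)
r(g) = 6
(r(-6)*(-7))*(-13) + 32598 = (6*(-7))*(-13) + 32598 = -42*(-13) + 32598 = 546 + 32598 = 33144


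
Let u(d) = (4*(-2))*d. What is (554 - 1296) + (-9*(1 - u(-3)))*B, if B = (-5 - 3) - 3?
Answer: -3019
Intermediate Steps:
u(d) = -8*d
B = -11 (B = -8 - 3 = -11)
(554 - 1296) + (-9*(1 - u(-3)))*B = (554 - 1296) - 9*(1 - (-8)*(-3))*(-11) = -742 - 9*(1 - 1*24)*(-11) = -742 - 9*(1 - 24)*(-11) = -742 - 9*(-23)*(-11) = -742 + 207*(-11) = -742 - 2277 = -3019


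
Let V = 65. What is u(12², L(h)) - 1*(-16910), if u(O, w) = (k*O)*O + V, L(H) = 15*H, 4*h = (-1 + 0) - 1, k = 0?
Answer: 16975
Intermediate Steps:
h = -½ (h = ((-1 + 0) - 1)/4 = (-1 - 1)/4 = (¼)*(-2) = -½ ≈ -0.50000)
u(O, w) = 65 (u(O, w) = (0*O)*O + 65 = 0*O + 65 = 0 + 65 = 65)
u(12², L(h)) - 1*(-16910) = 65 - 1*(-16910) = 65 + 16910 = 16975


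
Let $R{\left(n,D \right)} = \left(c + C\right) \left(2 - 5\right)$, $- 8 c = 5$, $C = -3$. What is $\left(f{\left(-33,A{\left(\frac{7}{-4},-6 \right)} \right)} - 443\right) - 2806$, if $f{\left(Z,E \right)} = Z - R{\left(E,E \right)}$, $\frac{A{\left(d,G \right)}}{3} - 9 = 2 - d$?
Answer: $- \frac{26343}{8} \approx -3292.9$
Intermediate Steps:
$c = - \frac{5}{8}$ ($c = \left(- \frac{1}{8}\right) 5 = - \frac{5}{8} \approx -0.625$)
$R{\left(n,D \right)} = \frac{87}{8}$ ($R{\left(n,D \right)} = \left(- \frac{5}{8} - 3\right) \left(2 - 5\right) = \left(- \frac{29}{8}\right) \left(-3\right) = \frac{87}{8}$)
$A{\left(d,G \right)} = 33 - 3 d$ ($A{\left(d,G \right)} = 27 + 3 \left(2 - d\right) = 27 - \left(-6 + 3 d\right) = 33 - 3 d$)
$f{\left(Z,E \right)} = - \frac{87}{8} + Z$ ($f{\left(Z,E \right)} = Z - \frac{87}{8} = - \frac{87}{8} + Z$)
$\left(f{\left(-33,A{\left(\frac{7}{-4},-6 \right)} \right)} - 443\right) - 2806 = \left(\left(- \frac{87}{8} - 33\right) - 443\right) - 2806 = \left(- \frac{351}{8} - 443\right) - 2806 = - \frac{3895}{8} - 2806 = - \frac{26343}{8}$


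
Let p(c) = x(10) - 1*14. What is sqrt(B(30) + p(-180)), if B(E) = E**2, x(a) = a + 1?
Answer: sqrt(897) ≈ 29.950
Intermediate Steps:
x(a) = 1 + a
p(c) = -3 (p(c) = (1 + 10) - 1*14 = 11 - 14 = -3)
sqrt(B(30) + p(-180)) = sqrt(30**2 - 3) = sqrt(900 - 3) = sqrt(897)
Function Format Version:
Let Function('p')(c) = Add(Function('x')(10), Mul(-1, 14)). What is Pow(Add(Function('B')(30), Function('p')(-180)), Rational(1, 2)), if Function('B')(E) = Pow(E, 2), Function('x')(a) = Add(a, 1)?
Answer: Pow(897, Rational(1, 2)) ≈ 29.950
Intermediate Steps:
Function('x')(a) = Add(1, a)
Function('p')(c) = -3 (Function('p')(c) = Add(Add(1, 10), Mul(-1, 14)) = Add(11, -14) = -3)
Pow(Add(Function('B')(30), Function('p')(-180)), Rational(1, 2)) = Pow(Add(Pow(30, 2), -3), Rational(1, 2)) = Pow(Add(900, -3), Rational(1, 2)) = Pow(897, Rational(1, 2))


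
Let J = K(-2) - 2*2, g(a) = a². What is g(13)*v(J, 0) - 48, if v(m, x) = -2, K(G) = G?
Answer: -386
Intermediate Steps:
J = -6 (J = -2 - 2*2 = -2 - 4 = -6)
g(13)*v(J, 0) - 48 = 13²*(-2) - 48 = 169*(-2) - 48 = -338 - 48 = -386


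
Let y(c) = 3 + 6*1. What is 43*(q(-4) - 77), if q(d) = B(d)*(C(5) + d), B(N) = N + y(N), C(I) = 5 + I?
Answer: -2021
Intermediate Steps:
y(c) = 9 (y(c) = 3 + 6 = 9)
B(N) = 9 + N (B(N) = N + 9 = 9 + N)
q(d) = (9 + d)*(10 + d) (q(d) = (9 + d)*((5 + 5) + d) = (9 + d)*(10 + d))
43*(q(-4) - 77) = 43*((9 - 4)*(10 - 4) - 77) = 43*(5*6 - 77) = 43*(30 - 77) = 43*(-47) = -2021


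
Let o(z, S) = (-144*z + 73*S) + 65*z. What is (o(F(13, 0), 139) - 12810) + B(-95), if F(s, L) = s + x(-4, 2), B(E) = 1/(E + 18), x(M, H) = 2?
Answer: -296297/77 ≈ -3848.0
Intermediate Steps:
B(E) = 1/(18 + E)
F(s, L) = 2 + s (F(s, L) = s + 2 = 2 + s)
o(z, S) = -79*z + 73*S
(o(F(13, 0), 139) - 12810) + B(-95) = ((-79*(2 + 13) + 73*139) - 12810) + 1/(18 - 95) = ((-79*15 + 10147) - 12810) + 1/(-77) = ((-1185 + 10147) - 12810) - 1/77 = (8962 - 12810) - 1/77 = -3848 - 1/77 = -296297/77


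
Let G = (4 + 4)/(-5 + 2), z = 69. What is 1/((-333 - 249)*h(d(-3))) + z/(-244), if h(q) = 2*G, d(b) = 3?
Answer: -53483/189344 ≈ -0.28246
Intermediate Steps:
G = -8/3 (G = 8/(-3) = 8*(-⅓) = -8/3 ≈ -2.6667)
h(q) = -16/3 (h(q) = 2*(-8/3) = -16/3)
1/((-333 - 249)*h(d(-3))) + z/(-244) = 1/((-333 - 249)*(-16/3)) + 69/(-244) = -3/16/(-582) + 69*(-1/244) = -1/582*(-3/16) - 69/244 = 1/3104 - 69/244 = -53483/189344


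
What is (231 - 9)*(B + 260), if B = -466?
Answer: -45732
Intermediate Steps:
(231 - 9)*(B + 260) = (231 - 9)*(-466 + 260) = 222*(-206) = -45732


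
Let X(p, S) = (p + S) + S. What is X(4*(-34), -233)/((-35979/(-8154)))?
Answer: -1636236/11993 ≈ -136.43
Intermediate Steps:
X(p, S) = p + 2*S (X(p, S) = (S + p) + S = p + 2*S)
X(4*(-34), -233)/((-35979/(-8154))) = (4*(-34) + 2*(-233))/((-35979/(-8154))) = (-136 - 466)/((-35979*(-1/8154))) = -602/11993/2718 = -602*2718/11993 = -1636236/11993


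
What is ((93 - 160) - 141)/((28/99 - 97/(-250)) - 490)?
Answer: 5148000/12110897 ≈ 0.42507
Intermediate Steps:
((93 - 160) - 141)/((28/99 - 97/(-250)) - 490) = (-67 - 141)/((28*(1/99) - 97*(-1/250)) - 490) = -208/((28/99 + 97/250) - 490) = -208/(16603/24750 - 490) = -208/(-12110897/24750) = -208*(-24750/12110897) = 5148000/12110897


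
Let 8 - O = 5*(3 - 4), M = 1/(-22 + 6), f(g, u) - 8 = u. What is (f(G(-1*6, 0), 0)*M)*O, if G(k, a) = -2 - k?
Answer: -13/2 ≈ -6.5000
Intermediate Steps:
f(g, u) = 8 + u
M = -1/16 (M = 1/(-16) = -1/16 ≈ -0.062500)
O = 13 (O = 8 - 5*(3 - 4) = 8 - 5*(-1) = 8 - 1*(-5) = 8 + 5 = 13)
(f(G(-1*6, 0), 0)*M)*O = ((8 + 0)*(-1/16))*13 = (8*(-1/16))*13 = -1/2*13 = -13/2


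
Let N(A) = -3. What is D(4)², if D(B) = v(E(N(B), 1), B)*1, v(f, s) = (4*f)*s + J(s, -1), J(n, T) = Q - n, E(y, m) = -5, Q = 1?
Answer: 6889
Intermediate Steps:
J(n, T) = 1 - n
v(f, s) = 1 - s + 4*f*s (v(f, s) = (4*f)*s + (1 - s) = 4*f*s + (1 - s) = 1 - s + 4*f*s)
D(B) = 1 - 21*B (D(B) = (1 - B + 4*(-5)*B)*1 = (1 - B - 20*B)*1 = (1 - 21*B)*1 = 1 - 21*B)
D(4)² = (1 - 21*4)² = (1 - 84)² = (-83)² = 6889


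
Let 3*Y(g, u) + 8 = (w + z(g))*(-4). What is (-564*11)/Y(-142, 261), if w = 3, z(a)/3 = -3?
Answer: -4653/4 ≈ -1163.3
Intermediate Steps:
z(a) = -9 (z(a) = 3*(-3) = -9)
Y(g, u) = 16/3 (Y(g, u) = -8/3 + ((3 - 9)*(-4))/3 = -8/3 + (-6*(-4))/3 = -8/3 + (1/3)*24 = -8/3 + 8 = 16/3)
(-564*11)/Y(-142, 261) = (-564*11)/(16/3) = -6204*3/16 = -4653/4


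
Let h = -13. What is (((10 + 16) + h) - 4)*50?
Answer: 450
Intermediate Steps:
(((10 + 16) + h) - 4)*50 = (((10 + 16) - 13) - 4)*50 = ((26 - 13) - 4)*50 = (13 - 4)*50 = 9*50 = 450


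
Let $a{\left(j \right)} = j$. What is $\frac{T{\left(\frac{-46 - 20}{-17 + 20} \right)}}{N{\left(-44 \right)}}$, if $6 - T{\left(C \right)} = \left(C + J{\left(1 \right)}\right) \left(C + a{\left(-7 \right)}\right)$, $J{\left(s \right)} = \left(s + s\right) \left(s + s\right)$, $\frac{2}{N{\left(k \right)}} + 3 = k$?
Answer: $12126$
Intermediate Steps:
$N{\left(k \right)} = \frac{2}{-3 + k}$
$J{\left(s \right)} = 4 s^{2}$ ($J{\left(s \right)} = 2 s 2 s = 4 s^{2}$)
$T{\left(C \right)} = 6 - \left(-7 + C\right) \left(4 + C\right)$ ($T{\left(C \right)} = 6 - \left(C + 4 \cdot 1^{2}\right) \left(C - 7\right) = 6 - \left(C + 4 \cdot 1\right) \left(-7 + C\right) = 6 - \left(C + 4\right) \left(-7 + C\right) = 6 - \left(4 + C\right) \left(-7 + C\right) = 6 - \left(-7 + C\right) \left(4 + C\right)$)
$\frac{T{\left(\frac{-46 - 20}{-17 + 20} \right)}}{N{\left(-44 \right)}} = \frac{34 - \left(\frac{-46 - 20}{-17 + 20}\right)^{2} + 3 \frac{-46 - 20}{-17 + 20}}{2 \frac{1}{-3 - 44}} = \frac{34 - \left(- \frac{66}{3}\right)^{2} + 3 \left(- \frac{66}{3}\right)}{2 \frac{1}{-47}} = \frac{34 - \left(\left(-66\right) \frac{1}{3}\right)^{2} + 3 \left(\left(-66\right) \frac{1}{3}\right)}{2 \left(- \frac{1}{47}\right)} = \frac{34 - \left(-22\right)^{2} + 3 \left(-22\right)}{- \frac{2}{47}} = \left(34 - 484 - 66\right) \left(- \frac{47}{2}\right) = \left(-516\right) \left(- \frac{47}{2}\right) = 12126$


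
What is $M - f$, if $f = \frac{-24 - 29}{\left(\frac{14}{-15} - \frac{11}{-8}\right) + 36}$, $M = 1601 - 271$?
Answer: $\frac{5822450}{4373} \approx 1331.5$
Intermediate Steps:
$M = 1330$ ($M = 1601 - 271 = 1330$)
$f = - \frac{6360}{4373}$ ($f = \frac{1}{\left(14 \left(- \frac{1}{15}\right) - - \frac{11}{8}\right) + 36} \left(-53\right) = \frac{1}{\left(- \frac{14}{15} + \frac{11}{8}\right) + 36} \left(-53\right) = \frac{1}{\frac{53}{120} + 36} \left(-53\right) = \frac{1}{\frac{4373}{120}} \left(-53\right) = \frac{120}{4373} \left(-53\right) = - \frac{6360}{4373} \approx -1.4544$)
$M - f = 1330 - - \frac{6360}{4373} = 1330 + \frac{6360}{4373} = \frac{5822450}{4373}$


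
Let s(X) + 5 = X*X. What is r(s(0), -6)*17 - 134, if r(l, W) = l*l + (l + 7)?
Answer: 325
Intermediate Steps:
s(X) = -5 + X² (s(X) = -5 + X*X = -5 + X²)
r(l, W) = 7 + l + l² (r(l, W) = l² + (7 + l) = 7 + l + l²)
r(s(0), -6)*17 - 134 = (7 + (-5 + 0²) + (-5 + 0²)²)*17 - 134 = (7 + (-5 + 0) + (-5 + 0)²)*17 - 134 = (7 - 5 + (-5)²)*17 - 134 = (7 - 5 + 25)*17 - 134 = 27*17 - 134 = 459 - 134 = 325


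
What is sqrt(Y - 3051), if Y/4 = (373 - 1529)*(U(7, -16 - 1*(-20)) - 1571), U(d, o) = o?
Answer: sqrt(7242757) ≈ 2691.2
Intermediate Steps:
Y = 7245808 (Y = 4*((373 - 1529)*((-16 - 1*(-20)) - 1571)) = 4*(-1156*((-16 + 20) - 1571)) = 4*(-1156*(4 - 1571)) = 4*(-1156*(-1567)) = 4*1811452 = 7245808)
sqrt(Y - 3051) = sqrt(7245808 - 3051) = sqrt(7242757)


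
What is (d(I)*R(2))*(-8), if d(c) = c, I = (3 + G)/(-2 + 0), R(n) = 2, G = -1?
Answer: 16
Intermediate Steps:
I = -1 (I = (3 - 1)/(-2 + 0) = 2/(-2) = 2*(-½) = -1)
(d(I)*R(2))*(-8) = -1*2*(-8) = -2*(-8) = 16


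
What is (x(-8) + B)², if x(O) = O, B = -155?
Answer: 26569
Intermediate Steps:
(x(-8) + B)² = (-8 - 155)² = (-163)² = 26569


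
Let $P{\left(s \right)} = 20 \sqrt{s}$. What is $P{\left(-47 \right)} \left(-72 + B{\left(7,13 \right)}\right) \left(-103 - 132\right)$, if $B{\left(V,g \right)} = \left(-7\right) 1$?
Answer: $371300 i \sqrt{47} \approx 2.5455 \cdot 10^{6} i$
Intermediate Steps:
$B{\left(V,g \right)} = -7$
$P{\left(-47 \right)} \left(-72 + B{\left(7,13 \right)}\right) \left(-103 - 132\right) = 20 \sqrt{-47} \left(-72 - 7\right) \left(-103 - 132\right) = 20 i \sqrt{47} \left(\left(-79\right) \left(-235\right)\right) = 20 i \sqrt{47} \cdot 18565 = 371300 i \sqrt{47}$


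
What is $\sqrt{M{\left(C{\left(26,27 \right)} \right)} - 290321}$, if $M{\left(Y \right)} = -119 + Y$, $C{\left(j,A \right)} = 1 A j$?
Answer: $i \sqrt{289738} \approx 538.27 i$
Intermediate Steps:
$C{\left(j,A \right)} = A j$
$\sqrt{M{\left(C{\left(26,27 \right)} \right)} - 290321} = \sqrt{\left(-119 + 27 \cdot 26\right) - 290321} = \sqrt{\left(-119 + 702\right) - 290321} = \sqrt{583 - 290321} = \sqrt{-289738} = i \sqrt{289738}$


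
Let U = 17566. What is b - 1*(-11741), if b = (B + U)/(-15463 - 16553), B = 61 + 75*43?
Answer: 93969751/8004 ≈ 11740.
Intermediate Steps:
B = 3286 (B = 61 + 3225 = 3286)
b = -5213/8004 (b = (3286 + 17566)/(-15463 - 16553) = 20852/(-32016) = 20852*(-1/32016) = -5213/8004 ≈ -0.65130)
b - 1*(-11741) = -5213/8004 - 1*(-11741) = -5213/8004 + 11741 = 93969751/8004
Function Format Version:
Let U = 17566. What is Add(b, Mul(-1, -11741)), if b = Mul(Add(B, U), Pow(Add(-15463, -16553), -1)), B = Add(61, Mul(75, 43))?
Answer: Rational(93969751, 8004) ≈ 11740.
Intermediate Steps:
B = 3286 (B = Add(61, 3225) = 3286)
b = Rational(-5213, 8004) (b = Mul(Add(3286, 17566), Pow(Add(-15463, -16553), -1)) = Mul(20852, Pow(-32016, -1)) = Mul(20852, Rational(-1, 32016)) = Rational(-5213, 8004) ≈ -0.65130)
Add(b, Mul(-1, -11741)) = Add(Rational(-5213, 8004), Mul(-1, -11741)) = Add(Rational(-5213, 8004), 11741) = Rational(93969751, 8004)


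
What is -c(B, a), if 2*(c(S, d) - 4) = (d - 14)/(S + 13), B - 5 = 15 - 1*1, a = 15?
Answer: -257/64 ≈ -4.0156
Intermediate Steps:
B = 19 (B = 5 + (15 - 1*1) = 5 + (15 - 1) = 5 + 14 = 19)
c(S, d) = 4 + (-14 + d)/(2*(13 + S)) (c(S, d) = 4 + ((d - 14)/(S + 13))/2 = 4 + ((-14 + d)/(13 + S))/2 = 4 + (-14 + d)/(2*(13 + S)))
-c(B, a) = -(90 + 15 + 8*19)/(2*(13 + 19)) = -(90 + 15 + 152)/(2*32) = -257/(2*32) = -1*257/64 = -257/64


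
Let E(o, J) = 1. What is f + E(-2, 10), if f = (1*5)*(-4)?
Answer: -19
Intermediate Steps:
f = -20 (f = 5*(-4) = -20)
f + E(-2, 10) = -20 + 1 = -19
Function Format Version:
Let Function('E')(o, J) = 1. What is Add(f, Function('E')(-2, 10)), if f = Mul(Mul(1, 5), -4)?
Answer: -19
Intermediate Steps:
f = -20 (f = Mul(5, -4) = -20)
Add(f, Function('E')(-2, 10)) = Add(-20, 1) = -19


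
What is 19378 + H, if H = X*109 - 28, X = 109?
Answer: 31231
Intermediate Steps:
H = 11853 (H = 109*109 - 28 = 11881 - 28 = 11853)
19378 + H = 19378 + 11853 = 31231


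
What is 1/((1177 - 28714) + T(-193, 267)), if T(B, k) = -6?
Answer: -1/27543 ≈ -3.6307e-5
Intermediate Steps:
1/((1177 - 28714) + T(-193, 267)) = 1/((1177 - 28714) - 6) = 1/(-27537 - 6) = 1/(-27543) = -1/27543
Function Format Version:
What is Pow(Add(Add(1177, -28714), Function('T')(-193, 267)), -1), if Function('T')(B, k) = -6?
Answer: Rational(-1, 27543) ≈ -3.6307e-5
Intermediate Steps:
Pow(Add(Add(1177, -28714), Function('T')(-193, 267)), -1) = Pow(Add(Add(1177, -28714), -6), -1) = Pow(Add(-27537, -6), -1) = Pow(-27543, -1) = Rational(-1, 27543)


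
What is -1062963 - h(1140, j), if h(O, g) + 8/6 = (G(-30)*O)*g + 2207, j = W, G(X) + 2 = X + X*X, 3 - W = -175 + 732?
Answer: 1641386734/3 ≈ 5.4713e+8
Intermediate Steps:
W = -554 (W = 3 - (-175 + 732) = 3 - 1*557 = 3 - 557 = -554)
G(X) = -2 + X + X² (G(X) = -2 + (X + X*X) = -2 + (X + X²) = -2 + X + X²)
j = -554
h(O, g) = 6617/3 + 868*O*g (h(O, g) = -4/3 + (((-2 - 30 + (-30)²)*O)*g + 2207) = -4/3 + (((-2 - 30 + 900)*O)*g + 2207) = -4/3 + ((868*O)*g + 2207) = -4/3 + (868*O*g + 2207) = -4/3 + (2207 + 868*O*g) = 6617/3 + 868*O*g)
-1062963 - h(1140, j) = -1062963 - (6617/3 + 868*1140*(-554)) = -1062963 - (6617/3 - 548194080) = -1062963 - 1*(-1644575623/3) = -1062963 + 1644575623/3 = 1641386734/3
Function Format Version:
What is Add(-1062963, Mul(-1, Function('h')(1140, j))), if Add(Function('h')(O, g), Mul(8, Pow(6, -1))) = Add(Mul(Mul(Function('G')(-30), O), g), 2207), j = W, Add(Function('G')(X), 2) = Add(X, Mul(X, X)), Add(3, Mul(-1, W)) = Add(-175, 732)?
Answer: Rational(1641386734, 3) ≈ 5.4713e+8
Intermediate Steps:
W = -554 (W = Add(3, Mul(-1, Add(-175, 732))) = Add(3, Mul(-1, 557)) = Add(3, -557) = -554)
Function('G')(X) = Add(-2, X, Pow(X, 2)) (Function('G')(X) = Add(-2, Add(X, Mul(X, X))) = Add(-2, Add(X, Pow(X, 2))) = Add(-2, X, Pow(X, 2)))
j = -554
Function('h')(O, g) = Add(Rational(6617, 3), Mul(868, O, g)) (Function('h')(O, g) = Add(Rational(-4, 3), Add(Mul(Mul(Add(-2, -30, Pow(-30, 2)), O), g), 2207)) = Add(Rational(-4, 3), Add(Mul(Mul(Add(-2, -30, 900), O), g), 2207)) = Add(Rational(-4, 3), Add(Mul(Mul(868, O), g), 2207)) = Add(Rational(-4, 3), Add(Mul(868, O, g), 2207)) = Add(Rational(-4, 3), Add(2207, Mul(868, O, g))) = Add(Rational(6617, 3), Mul(868, O, g)))
Add(-1062963, Mul(-1, Function('h')(1140, j))) = Add(-1062963, Mul(-1, Add(Rational(6617, 3), Mul(868, 1140, -554)))) = Add(-1062963, Mul(-1, Add(Rational(6617, 3), -548194080))) = Add(-1062963, Mul(-1, Rational(-1644575623, 3))) = Add(-1062963, Rational(1644575623, 3)) = Rational(1641386734, 3)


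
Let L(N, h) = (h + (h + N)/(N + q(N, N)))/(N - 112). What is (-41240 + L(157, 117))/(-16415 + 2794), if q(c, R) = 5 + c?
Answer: 591962603/195529455 ≈ 3.0275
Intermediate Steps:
L(N, h) = (h + (N + h)/(5 + 2*N))/(-112 + N) (L(N, h) = (h + (h + N)/(N + (5 + N)))/(N - 112) = (h + (N + h)/(5 + 2*N))/(-112 + N))
(-41240 + L(157, 117))/(-16415 + 2794) = (-41240 + (157 + 6*117 + 2*157*117)/(-560 - 219*157 + 2*157²))/(-16415 + 2794) = (-41240 + (157 + 702 + 36738)/(-560 - 34383 + 2*24649))/(-13621) = (-41240 + 37597/(-560 - 34383 + 49298))*(-1/13621) = (-41240 + 37597/14355)*(-1/13621) = -591962603/14355*(-1/13621) = 591962603/195529455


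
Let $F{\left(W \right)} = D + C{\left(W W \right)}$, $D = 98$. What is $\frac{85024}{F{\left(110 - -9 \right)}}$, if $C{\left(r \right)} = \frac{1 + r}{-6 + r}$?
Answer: $\frac{150439340}{175169} \approx 858.82$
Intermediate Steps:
$C{\left(r \right)} = \frac{1 + r}{-6 + r}$
$F{\left(W \right)} = 98 + \frac{1 + W^{2}}{-6 + W^{2}}$ ($F{\left(W \right)} = 98 + \frac{1 + W W}{-6 + W W} = 98 + \frac{1 + W^{2}}{-6 + W^{2}}$)
$\frac{85024}{F{\left(110 - -9 \right)}} = \frac{85024}{\frac{1}{-6 + \left(110 - -9\right)^{2}} \left(-587 + 99 \left(110 - -9\right)^{2}\right)} = \frac{85024}{\frac{1}{-6 + \left(110 + 9\right)^{2}} \left(-587 + 99 \left(110 + 9\right)^{2}\right)} = \frac{85024}{\frac{1}{-6 + 119^{2}} \left(-587 + 99 \cdot 119^{2}\right)} = \frac{85024}{\frac{1}{-6 + 14161} \left(-587 + 99 \cdot 14161\right)} = \frac{85024}{\frac{1}{14155} \left(-587 + 1401939\right)} = \frac{85024}{\frac{1}{14155} \cdot 1401352} = \frac{85024}{\frac{1401352}{14155}} = 85024 \cdot \frac{14155}{1401352} = \frac{150439340}{175169}$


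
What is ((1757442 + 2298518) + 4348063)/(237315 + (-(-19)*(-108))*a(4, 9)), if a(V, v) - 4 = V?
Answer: 2801341/73633 ≈ 38.045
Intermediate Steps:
a(V, v) = 4 + V
((1757442 + 2298518) + 4348063)/(237315 + (-(-19)*(-108))*a(4, 9)) = ((1757442 + 2298518) + 4348063)/(237315 + (-(-19)*(-108))*(4 + 4)) = (4055960 + 4348063)/(237315 - 19*108*8) = 8404023/(237315 - 2052*8) = 8404023/(237315 - 16416) = 8404023/220899 = 8404023*(1/220899) = 2801341/73633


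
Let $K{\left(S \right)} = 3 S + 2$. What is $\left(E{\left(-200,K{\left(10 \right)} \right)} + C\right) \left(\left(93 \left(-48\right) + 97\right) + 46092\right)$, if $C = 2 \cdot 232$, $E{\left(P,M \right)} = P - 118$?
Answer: $6091850$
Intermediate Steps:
$K{\left(S \right)} = 2 + 3 S$
$E{\left(P,M \right)} = -118 + P$
$C = 464$
$\left(E{\left(-200,K{\left(10 \right)} \right)} + C\right) \left(\left(93 \left(-48\right) + 97\right) + 46092\right) = \left(\left(-118 - 200\right) + 464\right) \left(\left(93 \left(-48\right) + 97\right) + 46092\right) = \left(-318 + 464\right) \left(\left(-4464 + 97\right) + 46092\right) = 146 \left(-4367 + 46092\right) = 146 \cdot 41725 = 6091850$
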